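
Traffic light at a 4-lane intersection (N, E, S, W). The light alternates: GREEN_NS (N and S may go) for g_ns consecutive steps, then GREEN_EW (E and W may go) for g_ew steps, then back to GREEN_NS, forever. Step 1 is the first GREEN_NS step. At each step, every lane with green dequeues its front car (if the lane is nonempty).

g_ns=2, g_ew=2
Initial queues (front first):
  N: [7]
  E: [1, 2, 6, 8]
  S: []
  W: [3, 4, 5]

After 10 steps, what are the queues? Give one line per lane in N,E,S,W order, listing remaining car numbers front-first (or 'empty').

Step 1 [NS]: N:car7-GO,E:wait,S:empty,W:wait | queues: N=0 E=4 S=0 W=3
Step 2 [NS]: N:empty,E:wait,S:empty,W:wait | queues: N=0 E=4 S=0 W=3
Step 3 [EW]: N:wait,E:car1-GO,S:wait,W:car3-GO | queues: N=0 E=3 S=0 W=2
Step 4 [EW]: N:wait,E:car2-GO,S:wait,W:car4-GO | queues: N=0 E=2 S=0 W=1
Step 5 [NS]: N:empty,E:wait,S:empty,W:wait | queues: N=0 E=2 S=0 W=1
Step 6 [NS]: N:empty,E:wait,S:empty,W:wait | queues: N=0 E=2 S=0 W=1
Step 7 [EW]: N:wait,E:car6-GO,S:wait,W:car5-GO | queues: N=0 E=1 S=0 W=0
Step 8 [EW]: N:wait,E:car8-GO,S:wait,W:empty | queues: N=0 E=0 S=0 W=0

N: empty
E: empty
S: empty
W: empty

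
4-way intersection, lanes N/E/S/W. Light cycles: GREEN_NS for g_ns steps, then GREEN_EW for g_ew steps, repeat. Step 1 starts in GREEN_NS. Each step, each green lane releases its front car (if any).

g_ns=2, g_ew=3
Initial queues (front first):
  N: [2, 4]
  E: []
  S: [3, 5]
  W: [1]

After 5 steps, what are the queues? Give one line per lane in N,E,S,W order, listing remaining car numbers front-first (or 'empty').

Step 1 [NS]: N:car2-GO,E:wait,S:car3-GO,W:wait | queues: N=1 E=0 S=1 W=1
Step 2 [NS]: N:car4-GO,E:wait,S:car5-GO,W:wait | queues: N=0 E=0 S=0 W=1
Step 3 [EW]: N:wait,E:empty,S:wait,W:car1-GO | queues: N=0 E=0 S=0 W=0

N: empty
E: empty
S: empty
W: empty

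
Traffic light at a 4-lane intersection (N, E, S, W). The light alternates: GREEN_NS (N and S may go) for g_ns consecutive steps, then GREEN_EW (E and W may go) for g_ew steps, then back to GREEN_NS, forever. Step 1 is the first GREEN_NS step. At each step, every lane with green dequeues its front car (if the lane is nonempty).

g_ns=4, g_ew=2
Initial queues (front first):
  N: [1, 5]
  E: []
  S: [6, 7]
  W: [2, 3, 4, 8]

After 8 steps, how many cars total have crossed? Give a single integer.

Answer: 6

Derivation:
Step 1 [NS]: N:car1-GO,E:wait,S:car6-GO,W:wait | queues: N=1 E=0 S=1 W=4
Step 2 [NS]: N:car5-GO,E:wait,S:car7-GO,W:wait | queues: N=0 E=0 S=0 W=4
Step 3 [NS]: N:empty,E:wait,S:empty,W:wait | queues: N=0 E=0 S=0 W=4
Step 4 [NS]: N:empty,E:wait,S:empty,W:wait | queues: N=0 E=0 S=0 W=4
Step 5 [EW]: N:wait,E:empty,S:wait,W:car2-GO | queues: N=0 E=0 S=0 W=3
Step 6 [EW]: N:wait,E:empty,S:wait,W:car3-GO | queues: N=0 E=0 S=0 W=2
Step 7 [NS]: N:empty,E:wait,S:empty,W:wait | queues: N=0 E=0 S=0 W=2
Step 8 [NS]: N:empty,E:wait,S:empty,W:wait | queues: N=0 E=0 S=0 W=2
Cars crossed by step 8: 6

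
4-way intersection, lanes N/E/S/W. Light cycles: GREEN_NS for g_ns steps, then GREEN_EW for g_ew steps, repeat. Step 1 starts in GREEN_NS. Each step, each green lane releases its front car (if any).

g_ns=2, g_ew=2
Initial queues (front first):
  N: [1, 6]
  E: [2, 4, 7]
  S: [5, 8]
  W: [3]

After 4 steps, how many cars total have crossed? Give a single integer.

Answer: 7

Derivation:
Step 1 [NS]: N:car1-GO,E:wait,S:car5-GO,W:wait | queues: N=1 E=3 S=1 W=1
Step 2 [NS]: N:car6-GO,E:wait,S:car8-GO,W:wait | queues: N=0 E=3 S=0 W=1
Step 3 [EW]: N:wait,E:car2-GO,S:wait,W:car3-GO | queues: N=0 E=2 S=0 W=0
Step 4 [EW]: N:wait,E:car4-GO,S:wait,W:empty | queues: N=0 E=1 S=0 W=0
Cars crossed by step 4: 7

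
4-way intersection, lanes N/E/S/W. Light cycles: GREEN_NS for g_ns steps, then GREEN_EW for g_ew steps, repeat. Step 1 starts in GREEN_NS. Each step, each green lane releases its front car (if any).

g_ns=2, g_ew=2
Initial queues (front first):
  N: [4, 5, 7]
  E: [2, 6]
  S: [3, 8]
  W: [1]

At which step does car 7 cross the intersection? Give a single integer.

Step 1 [NS]: N:car4-GO,E:wait,S:car3-GO,W:wait | queues: N=2 E=2 S=1 W=1
Step 2 [NS]: N:car5-GO,E:wait,S:car8-GO,W:wait | queues: N=1 E=2 S=0 W=1
Step 3 [EW]: N:wait,E:car2-GO,S:wait,W:car1-GO | queues: N=1 E=1 S=0 W=0
Step 4 [EW]: N:wait,E:car6-GO,S:wait,W:empty | queues: N=1 E=0 S=0 W=0
Step 5 [NS]: N:car7-GO,E:wait,S:empty,W:wait | queues: N=0 E=0 S=0 W=0
Car 7 crosses at step 5

5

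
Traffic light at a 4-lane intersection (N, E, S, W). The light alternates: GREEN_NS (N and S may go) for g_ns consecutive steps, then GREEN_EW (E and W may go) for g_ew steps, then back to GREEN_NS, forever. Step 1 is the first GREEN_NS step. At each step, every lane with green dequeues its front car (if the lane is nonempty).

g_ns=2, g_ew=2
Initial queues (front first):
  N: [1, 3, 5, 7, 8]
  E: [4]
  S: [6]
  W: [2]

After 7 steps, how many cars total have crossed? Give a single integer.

Answer: 7

Derivation:
Step 1 [NS]: N:car1-GO,E:wait,S:car6-GO,W:wait | queues: N=4 E=1 S=0 W=1
Step 2 [NS]: N:car3-GO,E:wait,S:empty,W:wait | queues: N=3 E=1 S=0 W=1
Step 3 [EW]: N:wait,E:car4-GO,S:wait,W:car2-GO | queues: N=3 E=0 S=0 W=0
Step 4 [EW]: N:wait,E:empty,S:wait,W:empty | queues: N=3 E=0 S=0 W=0
Step 5 [NS]: N:car5-GO,E:wait,S:empty,W:wait | queues: N=2 E=0 S=0 W=0
Step 6 [NS]: N:car7-GO,E:wait,S:empty,W:wait | queues: N=1 E=0 S=0 W=0
Step 7 [EW]: N:wait,E:empty,S:wait,W:empty | queues: N=1 E=0 S=0 W=0
Cars crossed by step 7: 7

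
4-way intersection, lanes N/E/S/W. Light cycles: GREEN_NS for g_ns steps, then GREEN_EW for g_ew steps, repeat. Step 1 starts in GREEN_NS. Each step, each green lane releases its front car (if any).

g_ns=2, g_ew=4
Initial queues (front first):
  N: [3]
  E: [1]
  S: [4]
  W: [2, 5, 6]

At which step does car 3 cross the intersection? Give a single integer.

Step 1 [NS]: N:car3-GO,E:wait,S:car4-GO,W:wait | queues: N=0 E=1 S=0 W=3
Step 2 [NS]: N:empty,E:wait,S:empty,W:wait | queues: N=0 E=1 S=0 W=3
Step 3 [EW]: N:wait,E:car1-GO,S:wait,W:car2-GO | queues: N=0 E=0 S=0 W=2
Step 4 [EW]: N:wait,E:empty,S:wait,W:car5-GO | queues: N=0 E=0 S=0 W=1
Step 5 [EW]: N:wait,E:empty,S:wait,W:car6-GO | queues: N=0 E=0 S=0 W=0
Car 3 crosses at step 1

1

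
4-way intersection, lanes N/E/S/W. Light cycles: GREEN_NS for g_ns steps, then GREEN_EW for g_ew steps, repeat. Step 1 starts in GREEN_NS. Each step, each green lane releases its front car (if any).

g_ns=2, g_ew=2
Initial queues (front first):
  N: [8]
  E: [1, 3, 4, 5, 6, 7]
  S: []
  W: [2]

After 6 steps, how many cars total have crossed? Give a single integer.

Answer: 4

Derivation:
Step 1 [NS]: N:car8-GO,E:wait,S:empty,W:wait | queues: N=0 E=6 S=0 W=1
Step 2 [NS]: N:empty,E:wait,S:empty,W:wait | queues: N=0 E=6 S=0 W=1
Step 3 [EW]: N:wait,E:car1-GO,S:wait,W:car2-GO | queues: N=0 E=5 S=0 W=0
Step 4 [EW]: N:wait,E:car3-GO,S:wait,W:empty | queues: N=0 E=4 S=0 W=0
Step 5 [NS]: N:empty,E:wait,S:empty,W:wait | queues: N=0 E=4 S=0 W=0
Step 6 [NS]: N:empty,E:wait,S:empty,W:wait | queues: N=0 E=4 S=0 W=0
Cars crossed by step 6: 4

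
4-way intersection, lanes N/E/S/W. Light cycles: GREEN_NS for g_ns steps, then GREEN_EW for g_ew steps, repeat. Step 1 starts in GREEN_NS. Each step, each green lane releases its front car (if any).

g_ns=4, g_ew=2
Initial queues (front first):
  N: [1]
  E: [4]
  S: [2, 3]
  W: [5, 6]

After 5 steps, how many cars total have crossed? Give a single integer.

Answer: 5

Derivation:
Step 1 [NS]: N:car1-GO,E:wait,S:car2-GO,W:wait | queues: N=0 E=1 S=1 W=2
Step 2 [NS]: N:empty,E:wait,S:car3-GO,W:wait | queues: N=0 E=1 S=0 W=2
Step 3 [NS]: N:empty,E:wait,S:empty,W:wait | queues: N=0 E=1 S=0 W=2
Step 4 [NS]: N:empty,E:wait,S:empty,W:wait | queues: N=0 E=1 S=0 W=2
Step 5 [EW]: N:wait,E:car4-GO,S:wait,W:car5-GO | queues: N=0 E=0 S=0 W=1
Cars crossed by step 5: 5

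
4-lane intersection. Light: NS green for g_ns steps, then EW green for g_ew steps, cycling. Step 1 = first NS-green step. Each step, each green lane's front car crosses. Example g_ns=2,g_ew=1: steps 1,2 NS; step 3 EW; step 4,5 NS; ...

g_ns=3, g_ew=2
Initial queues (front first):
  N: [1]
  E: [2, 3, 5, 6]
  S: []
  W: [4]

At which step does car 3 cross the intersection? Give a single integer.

Step 1 [NS]: N:car1-GO,E:wait,S:empty,W:wait | queues: N=0 E=4 S=0 W=1
Step 2 [NS]: N:empty,E:wait,S:empty,W:wait | queues: N=0 E=4 S=0 W=1
Step 3 [NS]: N:empty,E:wait,S:empty,W:wait | queues: N=0 E=4 S=0 W=1
Step 4 [EW]: N:wait,E:car2-GO,S:wait,W:car4-GO | queues: N=0 E=3 S=0 W=0
Step 5 [EW]: N:wait,E:car3-GO,S:wait,W:empty | queues: N=0 E=2 S=0 W=0
Step 6 [NS]: N:empty,E:wait,S:empty,W:wait | queues: N=0 E=2 S=0 W=0
Step 7 [NS]: N:empty,E:wait,S:empty,W:wait | queues: N=0 E=2 S=0 W=0
Step 8 [NS]: N:empty,E:wait,S:empty,W:wait | queues: N=0 E=2 S=0 W=0
Step 9 [EW]: N:wait,E:car5-GO,S:wait,W:empty | queues: N=0 E=1 S=0 W=0
Step 10 [EW]: N:wait,E:car6-GO,S:wait,W:empty | queues: N=0 E=0 S=0 W=0
Car 3 crosses at step 5

5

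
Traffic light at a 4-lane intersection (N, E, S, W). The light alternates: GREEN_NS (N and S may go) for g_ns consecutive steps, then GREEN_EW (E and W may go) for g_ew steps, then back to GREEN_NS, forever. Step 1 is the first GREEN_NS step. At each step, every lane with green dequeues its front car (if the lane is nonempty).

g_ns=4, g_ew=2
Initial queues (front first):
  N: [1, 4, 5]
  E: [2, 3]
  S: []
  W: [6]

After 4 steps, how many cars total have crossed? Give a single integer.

Step 1 [NS]: N:car1-GO,E:wait,S:empty,W:wait | queues: N=2 E=2 S=0 W=1
Step 2 [NS]: N:car4-GO,E:wait,S:empty,W:wait | queues: N=1 E=2 S=0 W=1
Step 3 [NS]: N:car5-GO,E:wait,S:empty,W:wait | queues: N=0 E=2 S=0 W=1
Step 4 [NS]: N:empty,E:wait,S:empty,W:wait | queues: N=0 E=2 S=0 W=1
Cars crossed by step 4: 3

Answer: 3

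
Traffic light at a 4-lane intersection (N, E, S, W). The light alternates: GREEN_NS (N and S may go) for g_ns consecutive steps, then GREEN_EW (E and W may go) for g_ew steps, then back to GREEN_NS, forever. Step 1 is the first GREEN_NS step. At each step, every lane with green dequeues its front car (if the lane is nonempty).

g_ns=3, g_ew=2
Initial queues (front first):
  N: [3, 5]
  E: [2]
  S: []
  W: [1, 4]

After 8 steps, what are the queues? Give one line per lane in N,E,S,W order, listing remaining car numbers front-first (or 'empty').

Step 1 [NS]: N:car3-GO,E:wait,S:empty,W:wait | queues: N=1 E=1 S=0 W=2
Step 2 [NS]: N:car5-GO,E:wait,S:empty,W:wait | queues: N=0 E=1 S=0 W=2
Step 3 [NS]: N:empty,E:wait,S:empty,W:wait | queues: N=0 E=1 S=0 W=2
Step 4 [EW]: N:wait,E:car2-GO,S:wait,W:car1-GO | queues: N=0 E=0 S=0 W=1
Step 5 [EW]: N:wait,E:empty,S:wait,W:car4-GO | queues: N=0 E=0 S=0 W=0

N: empty
E: empty
S: empty
W: empty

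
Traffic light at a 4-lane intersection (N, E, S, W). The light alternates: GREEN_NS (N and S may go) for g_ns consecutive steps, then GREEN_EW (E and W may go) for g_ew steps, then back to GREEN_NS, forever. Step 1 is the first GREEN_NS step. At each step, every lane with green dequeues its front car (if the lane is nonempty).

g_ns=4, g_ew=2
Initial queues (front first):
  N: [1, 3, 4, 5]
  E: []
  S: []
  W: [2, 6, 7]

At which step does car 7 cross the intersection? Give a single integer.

Step 1 [NS]: N:car1-GO,E:wait,S:empty,W:wait | queues: N=3 E=0 S=0 W=3
Step 2 [NS]: N:car3-GO,E:wait,S:empty,W:wait | queues: N=2 E=0 S=0 W=3
Step 3 [NS]: N:car4-GO,E:wait,S:empty,W:wait | queues: N=1 E=0 S=0 W=3
Step 4 [NS]: N:car5-GO,E:wait,S:empty,W:wait | queues: N=0 E=0 S=0 W=3
Step 5 [EW]: N:wait,E:empty,S:wait,W:car2-GO | queues: N=0 E=0 S=0 W=2
Step 6 [EW]: N:wait,E:empty,S:wait,W:car6-GO | queues: N=0 E=0 S=0 W=1
Step 7 [NS]: N:empty,E:wait,S:empty,W:wait | queues: N=0 E=0 S=0 W=1
Step 8 [NS]: N:empty,E:wait,S:empty,W:wait | queues: N=0 E=0 S=0 W=1
Step 9 [NS]: N:empty,E:wait,S:empty,W:wait | queues: N=0 E=0 S=0 W=1
Step 10 [NS]: N:empty,E:wait,S:empty,W:wait | queues: N=0 E=0 S=0 W=1
Step 11 [EW]: N:wait,E:empty,S:wait,W:car7-GO | queues: N=0 E=0 S=0 W=0
Car 7 crosses at step 11

11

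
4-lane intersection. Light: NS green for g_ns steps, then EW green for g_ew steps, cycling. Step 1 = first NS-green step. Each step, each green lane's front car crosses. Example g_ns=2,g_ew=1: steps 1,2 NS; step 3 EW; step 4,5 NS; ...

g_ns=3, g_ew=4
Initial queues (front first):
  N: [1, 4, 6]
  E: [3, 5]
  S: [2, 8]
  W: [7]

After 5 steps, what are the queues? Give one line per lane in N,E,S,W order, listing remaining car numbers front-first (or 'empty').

Step 1 [NS]: N:car1-GO,E:wait,S:car2-GO,W:wait | queues: N=2 E=2 S=1 W=1
Step 2 [NS]: N:car4-GO,E:wait,S:car8-GO,W:wait | queues: N=1 E=2 S=0 W=1
Step 3 [NS]: N:car6-GO,E:wait,S:empty,W:wait | queues: N=0 E=2 S=0 W=1
Step 4 [EW]: N:wait,E:car3-GO,S:wait,W:car7-GO | queues: N=0 E=1 S=0 W=0
Step 5 [EW]: N:wait,E:car5-GO,S:wait,W:empty | queues: N=0 E=0 S=0 W=0

N: empty
E: empty
S: empty
W: empty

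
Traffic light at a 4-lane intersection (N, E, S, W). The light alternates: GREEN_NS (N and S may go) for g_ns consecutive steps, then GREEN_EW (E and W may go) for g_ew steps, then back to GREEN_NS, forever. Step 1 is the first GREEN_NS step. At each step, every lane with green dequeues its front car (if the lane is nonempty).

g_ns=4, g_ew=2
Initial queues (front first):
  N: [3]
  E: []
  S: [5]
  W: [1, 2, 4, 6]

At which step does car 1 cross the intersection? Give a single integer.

Step 1 [NS]: N:car3-GO,E:wait,S:car5-GO,W:wait | queues: N=0 E=0 S=0 W=4
Step 2 [NS]: N:empty,E:wait,S:empty,W:wait | queues: N=0 E=0 S=0 W=4
Step 3 [NS]: N:empty,E:wait,S:empty,W:wait | queues: N=0 E=0 S=0 W=4
Step 4 [NS]: N:empty,E:wait,S:empty,W:wait | queues: N=0 E=0 S=0 W=4
Step 5 [EW]: N:wait,E:empty,S:wait,W:car1-GO | queues: N=0 E=0 S=0 W=3
Step 6 [EW]: N:wait,E:empty,S:wait,W:car2-GO | queues: N=0 E=0 S=0 W=2
Step 7 [NS]: N:empty,E:wait,S:empty,W:wait | queues: N=0 E=0 S=0 W=2
Step 8 [NS]: N:empty,E:wait,S:empty,W:wait | queues: N=0 E=0 S=0 W=2
Step 9 [NS]: N:empty,E:wait,S:empty,W:wait | queues: N=0 E=0 S=0 W=2
Step 10 [NS]: N:empty,E:wait,S:empty,W:wait | queues: N=0 E=0 S=0 W=2
Step 11 [EW]: N:wait,E:empty,S:wait,W:car4-GO | queues: N=0 E=0 S=0 W=1
Step 12 [EW]: N:wait,E:empty,S:wait,W:car6-GO | queues: N=0 E=0 S=0 W=0
Car 1 crosses at step 5

5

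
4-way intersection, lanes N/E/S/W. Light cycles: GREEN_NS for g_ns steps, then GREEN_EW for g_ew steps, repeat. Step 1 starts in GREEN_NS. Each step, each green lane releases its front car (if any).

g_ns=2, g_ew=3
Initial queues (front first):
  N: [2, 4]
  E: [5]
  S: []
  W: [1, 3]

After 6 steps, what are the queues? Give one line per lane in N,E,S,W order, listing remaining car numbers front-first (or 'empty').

Step 1 [NS]: N:car2-GO,E:wait,S:empty,W:wait | queues: N=1 E=1 S=0 W=2
Step 2 [NS]: N:car4-GO,E:wait,S:empty,W:wait | queues: N=0 E=1 S=0 W=2
Step 3 [EW]: N:wait,E:car5-GO,S:wait,W:car1-GO | queues: N=0 E=0 S=0 W=1
Step 4 [EW]: N:wait,E:empty,S:wait,W:car3-GO | queues: N=0 E=0 S=0 W=0

N: empty
E: empty
S: empty
W: empty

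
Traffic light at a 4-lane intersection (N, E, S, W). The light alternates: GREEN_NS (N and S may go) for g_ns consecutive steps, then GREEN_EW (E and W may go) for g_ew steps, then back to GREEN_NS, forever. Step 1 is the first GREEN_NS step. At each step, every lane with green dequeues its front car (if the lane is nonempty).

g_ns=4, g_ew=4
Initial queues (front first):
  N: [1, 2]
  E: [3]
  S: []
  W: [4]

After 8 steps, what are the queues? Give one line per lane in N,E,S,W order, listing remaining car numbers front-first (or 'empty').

Step 1 [NS]: N:car1-GO,E:wait,S:empty,W:wait | queues: N=1 E=1 S=0 W=1
Step 2 [NS]: N:car2-GO,E:wait,S:empty,W:wait | queues: N=0 E=1 S=0 W=1
Step 3 [NS]: N:empty,E:wait,S:empty,W:wait | queues: N=0 E=1 S=0 W=1
Step 4 [NS]: N:empty,E:wait,S:empty,W:wait | queues: N=0 E=1 S=0 W=1
Step 5 [EW]: N:wait,E:car3-GO,S:wait,W:car4-GO | queues: N=0 E=0 S=0 W=0

N: empty
E: empty
S: empty
W: empty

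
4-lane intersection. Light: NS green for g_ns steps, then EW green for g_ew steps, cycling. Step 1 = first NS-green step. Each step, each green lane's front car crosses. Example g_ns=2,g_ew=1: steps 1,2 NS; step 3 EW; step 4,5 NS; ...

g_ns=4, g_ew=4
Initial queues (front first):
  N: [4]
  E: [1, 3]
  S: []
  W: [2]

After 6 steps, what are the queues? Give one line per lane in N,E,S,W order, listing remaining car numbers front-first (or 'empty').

Step 1 [NS]: N:car4-GO,E:wait,S:empty,W:wait | queues: N=0 E=2 S=0 W=1
Step 2 [NS]: N:empty,E:wait,S:empty,W:wait | queues: N=0 E=2 S=0 W=1
Step 3 [NS]: N:empty,E:wait,S:empty,W:wait | queues: N=0 E=2 S=0 W=1
Step 4 [NS]: N:empty,E:wait,S:empty,W:wait | queues: N=0 E=2 S=0 W=1
Step 5 [EW]: N:wait,E:car1-GO,S:wait,W:car2-GO | queues: N=0 E=1 S=0 W=0
Step 6 [EW]: N:wait,E:car3-GO,S:wait,W:empty | queues: N=0 E=0 S=0 W=0

N: empty
E: empty
S: empty
W: empty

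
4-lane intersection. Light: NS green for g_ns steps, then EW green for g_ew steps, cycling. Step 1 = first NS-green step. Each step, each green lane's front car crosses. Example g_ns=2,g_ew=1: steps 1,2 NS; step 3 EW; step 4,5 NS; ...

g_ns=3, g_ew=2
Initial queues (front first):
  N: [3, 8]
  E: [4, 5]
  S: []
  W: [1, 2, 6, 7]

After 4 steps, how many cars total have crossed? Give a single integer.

Step 1 [NS]: N:car3-GO,E:wait,S:empty,W:wait | queues: N=1 E=2 S=0 W=4
Step 2 [NS]: N:car8-GO,E:wait,S:empty,W:wait | queues: N=0 E=2 S=0 W=4
Step 3 [NS]: N:empty,E:wait,S:empty,W:wait | queues: N=0 E=2 S=0 W=4
Step 4 [EW]: N:wait,E:car4-GO,S:wait,W:car1-GO | queues: N=0 E=1 S=0 W=3
Cars crossed by step 4: 4

Answer: 4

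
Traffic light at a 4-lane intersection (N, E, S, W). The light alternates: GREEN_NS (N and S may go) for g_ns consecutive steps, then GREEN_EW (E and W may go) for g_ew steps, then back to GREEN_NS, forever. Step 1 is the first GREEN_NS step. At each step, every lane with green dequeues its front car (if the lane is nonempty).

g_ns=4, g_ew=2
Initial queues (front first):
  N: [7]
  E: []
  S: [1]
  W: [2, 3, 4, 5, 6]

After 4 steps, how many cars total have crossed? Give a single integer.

Answer: 2

Derivation:
Step 1 [NS]: N:car7-GO,E:wait,S:car1-GO,W:wait | queues: N=0 E=0 S=0 W=5
Step 2 [NS]: N:empty,E:wait,S:empty,W:wait | queues: N=0 E=0 S=0 W=5
Step 3 [NS]: N:empty,E:wait,S:empty,W:wait | queues: N=0 E=0 S=0 W=5
Step 4 [NS]: N:empty,E:wait,S:empty,W:wait | queues: N=0 E=0 S=0 W=5
Cars crossed by step 4: 2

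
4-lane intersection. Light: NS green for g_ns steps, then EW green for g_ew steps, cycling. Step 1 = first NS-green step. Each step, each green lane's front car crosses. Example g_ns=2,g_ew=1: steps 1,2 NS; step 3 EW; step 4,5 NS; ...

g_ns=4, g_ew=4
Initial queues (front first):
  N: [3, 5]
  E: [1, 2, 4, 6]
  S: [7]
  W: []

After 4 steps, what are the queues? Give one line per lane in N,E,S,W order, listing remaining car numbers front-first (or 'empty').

Step 1 [NS]: N:car3-GO,E:wait,S:car7-GO,W:wait | queues: N=1 E=4 S=0 W=0
Step 2 [NS]: N:car5-GO,E:wait,S:empty,W:wait | queues: N=0 E=4 S=0 W=0
Step 3 [NS]: N:empty,E:wait,S:empty,W:wait | queues: N=0 E=4 S=0 W=0
Step 4 [NS]: N:empty,E:wait,S:empty,W:wait | queues: N=0 E=4 S=0 W=0

N: empty
E: 1 2 4 6
S: empty
W: empty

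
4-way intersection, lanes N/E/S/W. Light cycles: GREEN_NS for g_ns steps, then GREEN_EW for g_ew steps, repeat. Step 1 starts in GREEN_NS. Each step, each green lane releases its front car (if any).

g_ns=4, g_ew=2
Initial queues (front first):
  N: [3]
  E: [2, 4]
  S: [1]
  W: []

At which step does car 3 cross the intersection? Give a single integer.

Step 1 [NS]: N:car3-GO,E:wait,S:car1-GO,W:wait | queues: N=0 E=2 S=0 W=0
Step 2 [NS]: N:empty,E:wait,S:empty,W:wait | queues: N=0 E=2 S=0 W=0
Step 3 [NS]: N:empty,E:wait,S:empty,W:wait | queues: N=0 E=2 S=0 W=0
Step 4 [NS]: N:empty,E:wait,S:empty,W:wait | queues: N=0 E=2 S=0 W=0
Step 5 [EW]: N:wait,E:car2-GO,S:wait,W:empty | queues: N=0 E=1 S=0 W=0
Step 6 [EW]: N:wait,E:car4-GO,S:wait,W:empty | queues: N=0 E=0 S=0 W=0
Car 3 crosses at step 1

1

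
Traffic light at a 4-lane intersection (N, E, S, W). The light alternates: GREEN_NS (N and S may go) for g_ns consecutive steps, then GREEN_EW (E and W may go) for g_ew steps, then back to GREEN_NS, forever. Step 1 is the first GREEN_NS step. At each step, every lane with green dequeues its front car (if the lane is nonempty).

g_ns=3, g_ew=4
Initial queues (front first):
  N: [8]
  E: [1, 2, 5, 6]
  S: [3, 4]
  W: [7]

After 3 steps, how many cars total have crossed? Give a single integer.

Answer: 3

Derivation:
Step 1 [NS]: N:car8-GO,E:wait,S:car3-GO,W:wait | queues: N=0 E=4 S=1 W=1
Step 2 [NS]: N:empty,E:wait,S:car4-GO,W:wait | queues: N=0 E=4 S=0 W=1
Step 3 [NS]: N:empty,E:wait,S:empty,W:wait | queues: N=0 E=4 S=0 W=1
Cars crossed by step 3: 3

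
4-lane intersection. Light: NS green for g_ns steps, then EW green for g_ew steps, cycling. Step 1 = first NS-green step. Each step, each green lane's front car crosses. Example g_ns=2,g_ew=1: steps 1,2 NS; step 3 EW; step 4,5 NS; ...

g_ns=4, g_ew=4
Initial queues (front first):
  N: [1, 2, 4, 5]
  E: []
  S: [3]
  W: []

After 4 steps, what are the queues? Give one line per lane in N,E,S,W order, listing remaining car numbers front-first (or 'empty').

Step 1 [NS]: N:car1-GO,E:wait,S:car3-GO,W:wait | queues: N=3 E=0 S=0 W=0
Step 2 [NS]: N:car2-GO,E:wait,S:empty,W:wait | queues: N=2 E=0 S=0 W=0
Step 3 [NS]: N:car4-GO,E:wait,S:empty,W:wait | queues: N=1 E=0 S=0 W=0
Step 4 [NS]: N:car5-GO,E:wait,S:empty,W:wait | queues: N=0 E=0 S=0 W=0

N: empty
E: empty
S: empty
W: empty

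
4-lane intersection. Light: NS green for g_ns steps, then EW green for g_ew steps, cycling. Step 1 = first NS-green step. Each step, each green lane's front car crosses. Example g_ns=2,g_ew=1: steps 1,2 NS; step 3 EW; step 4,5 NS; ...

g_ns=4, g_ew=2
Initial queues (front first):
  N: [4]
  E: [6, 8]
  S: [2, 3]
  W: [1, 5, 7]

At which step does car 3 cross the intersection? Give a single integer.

Step 1 [NS]: N:car4-GO,E:wait,S:car2-GO,W:wait | queues: N=0 E=2 S=1 W=3
Step 2 [NS]: N:empty,E:wait,S:car3-GO,W:wait | queues: N=0 E=2 S=0 W=3
Step 3 [NS]: N:empty,E:wait,S:empty,W:wait | queues: N=0 E=2 S=0 W=3
Step 4 [NS]: N:empty,E:wait,S:empty,W:wait | queues: N=0 E=2 S=0 W=3
Step 5 [EW]: N:wait,E:car6-GO,S:wait,W:car1-GO | queues: N=0 E=1 S=0 W=2
Step 6 [EW]: N:wait,E:car8-GO,S:wait,W:car5-GO | queues: N=0 E=0 S=0 W=1
Step 7 [NS]: N:empty,E:wait,S:empty,W:wait | queues: N=0 E=0 S=0 W=1
Step 8 [NS]: N:empty,E:wait,S:empty,W:wait | queues: N=0 E=0 S=0 W=1
Step 9 [NS]: N:empty,E:wait,S:empty,W:wait | queues: N=0 E=0 S=0 W=1
Step 10 [NS]: N:empty,E:wait,S:empty,W:wait | queues: N=0 E=0 S=0 W=1
Step 11 [EW]: N:wait,E:empty,S:wait,W:car7-GO | queues: N=0 E=0 S=0 W=0
Car 3 crosses at step 2

2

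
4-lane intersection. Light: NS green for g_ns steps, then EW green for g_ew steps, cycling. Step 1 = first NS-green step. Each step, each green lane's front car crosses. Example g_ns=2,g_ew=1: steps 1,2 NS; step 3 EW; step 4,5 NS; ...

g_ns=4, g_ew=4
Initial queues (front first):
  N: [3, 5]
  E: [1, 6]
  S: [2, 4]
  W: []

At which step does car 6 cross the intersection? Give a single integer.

Step 1 [NS]: N:car3-GO,E:wait,S:car2-GO,W:wait | queues: N=1 E=2 S=1 W=0
Step 2 [NS]: N:car5-GO,E:wait,S:car4-GO,W:wait | queues: N=0 E=2 S=0 W=0
Step 3 [NS]: N:empty,E:wait,S:empty,W:wait | queues: N=0 E=2 S=0 W=0
Step 4 [NS]: N:empty,E:wait,S:empty,W:wait | queues: N=0 E=2 S=0 W=0
Step 5 [EW]: N:wait,E:car1-GO,S:wait,W:empty | queues: N=0 E=1 S=0 W=0
Step 6 [EW]: N:wait,E:car6-GO,S:wait,W:empty | queues: N=0 E=0 S=0 W=0
Car 6 crosses at step 6

6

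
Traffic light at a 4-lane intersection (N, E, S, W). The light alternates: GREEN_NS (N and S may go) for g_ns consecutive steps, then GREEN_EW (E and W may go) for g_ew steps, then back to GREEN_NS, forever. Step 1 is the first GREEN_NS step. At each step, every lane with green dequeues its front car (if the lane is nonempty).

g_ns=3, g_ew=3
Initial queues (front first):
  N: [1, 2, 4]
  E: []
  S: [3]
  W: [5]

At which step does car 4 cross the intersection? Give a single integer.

Step 1 [NS]: N:car1-GO,E:wait,S:car3-GO,W:wait | queues: N=2 E=0 S=0 W=1
Step 2 [NS]: N:car2-GO,E:wait,S:empty,W:wait | queues: N=1 E=0 S=0 W=1
Step 3 [NS]: N:car4-GO,E:wait,S:empty,W:wait | queues: N=0 E=0 S=0 W=1
Step 4 [EW]: N:wait,E:empty,S:wait,W:car5-GO | queues: N=0 E=0 S=0 W=0
Car 4 crosses at step 3

3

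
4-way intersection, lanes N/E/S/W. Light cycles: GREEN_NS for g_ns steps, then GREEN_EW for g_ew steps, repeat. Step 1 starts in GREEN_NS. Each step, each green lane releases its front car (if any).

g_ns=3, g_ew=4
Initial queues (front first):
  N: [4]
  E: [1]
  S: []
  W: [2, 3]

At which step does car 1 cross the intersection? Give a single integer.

Step 1 [NS]: N:car4-GO,E:wait,S:empty,W:wait | queues: N=0 E=1 S=0 W=2
Step 2 [NS]: N:empty,E:wait,S:empty,W:wait | queues: N=0 E=1 S=0 W=2
Step 3 [NS]: N:empty,E:wait,S:empty,W:wait | queues: N=0 E=1 S=0 W=2
Step 4 [EW]: N:wait,E:car1-GO,S:wait,W:car2-GO | queues: N=0 E=0 S=0 W=1
Step 5 [EW]: N:wait,E:empty,S:wait,W:car3-GO | queues: N=0 E=0 S=0 W=0
Car 1 crosses at step 4

4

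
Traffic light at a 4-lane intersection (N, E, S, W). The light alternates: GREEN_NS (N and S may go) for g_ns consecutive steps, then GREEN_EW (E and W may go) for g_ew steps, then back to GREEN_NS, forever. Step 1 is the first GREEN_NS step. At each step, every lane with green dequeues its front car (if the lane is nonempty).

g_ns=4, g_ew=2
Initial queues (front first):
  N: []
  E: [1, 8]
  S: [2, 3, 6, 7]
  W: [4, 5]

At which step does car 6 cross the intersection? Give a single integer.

Step 1 [NS]: N:empty,E:wait,S:car2-GO,W:wait | queues: N=0 E=2 S=3 W=2
Step 2 [NS]: N:empty,E:wait,S:car3-GO,W:wait | queues: N=0 E=2 S=2 W=2
Step 3 [NS]: N:empty,E:wait,S:car6-GO,W:wait | queues: N=0 E=2 S=1 W=2
Step 4 [NS]: N:empty,E:wait,S:car7-GO,W:wait | queues: N=0 E=2 S=0 W=2
Step 5 [EW]: N:wait,E:car1-GO,S:wait,W:car4-GO | queues: N=0 E=1 S=0 W=1
Step 6 [EW]: N:wait,E:car8-GO,S:wait,W:car5-GO | queues: N=0 E=0 S=0 W=0
Car 6 crosses at step 3

3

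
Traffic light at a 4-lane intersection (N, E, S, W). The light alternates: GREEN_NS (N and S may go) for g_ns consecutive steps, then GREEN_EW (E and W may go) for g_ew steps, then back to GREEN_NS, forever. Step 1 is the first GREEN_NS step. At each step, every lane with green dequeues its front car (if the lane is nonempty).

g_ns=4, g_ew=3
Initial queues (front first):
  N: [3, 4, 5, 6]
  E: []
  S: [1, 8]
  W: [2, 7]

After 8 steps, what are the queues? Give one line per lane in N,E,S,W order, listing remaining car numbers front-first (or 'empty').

Step 1 [NS]: N:car3-GO,E:wait,S:car1-GO,W:wait | queues: N=3 E=0 S=1 W=2
Step 2 [NS]: N:car4-GO,E:wait,S:car8-GO,W:wait | queues: N=2 E=0 S=0 W=2
Step 3 [NS]: N:car5-GO,E:wait,S:empty,W:wait | queues: N=1 E=0 S=0 W=2
Step 4 [NS]: N:car6-GO,E:wait,S:empty,W:wait | queues: N=0 E=0 S=0 W=2
Step 5 [EW]: N:wait,E:empty,S:wait,W:car2-GO | queues: N=0 E=0 S=0 W=1
Step 6 [EW]: N:wait,E:empty,S:wait,W:car7-GO | queues: N=0 E=0 S=0 W=0

N: empty
E: empty
S: empty
W: empty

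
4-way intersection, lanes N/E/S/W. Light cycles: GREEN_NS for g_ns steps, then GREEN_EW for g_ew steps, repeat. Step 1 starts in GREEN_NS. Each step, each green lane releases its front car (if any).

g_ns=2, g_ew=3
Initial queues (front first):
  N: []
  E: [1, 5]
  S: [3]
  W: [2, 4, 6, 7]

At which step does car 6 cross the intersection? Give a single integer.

Step 1 [NS]: N:empty,E:wait,S:car3-GO,W:wait | queues: N=0 E=2 S=0 W=4
Step 2 [NS]: N:empty,E:wait,S:empty,W:wait | queues: N=0 E=2 S=0 W=4
Step 3 [EW]: N:wait,E:car1-GO,S:wait,W:car2-GO | queues: N=0 E=1 S=0 W=3
Step 4 [EW]: N:wait,E:car5-GO,S:wait,W:car4-GO | queues: N=0 E=0 S=0 W=2
Step 5 [EW]: N:wait,E:empty,S:wait,W:car6-GO | queues: N=0 E=0 S=0 W=1
Step 6 [NS]: N:empty,E:wait,S:empty,W:wait | queues: N=0 E=0 S=0 W=1
Step 7 [NS]: N:empty,E:wait,S:empty,W:wait | queues: N=0 E=0 S=0 W=1
Step 8 [EW]: N:wait,E:empty,S:wait,W:car7-GO | queues: N=0 E=0 S=0 W=0
Car 6 crosses at step 5

5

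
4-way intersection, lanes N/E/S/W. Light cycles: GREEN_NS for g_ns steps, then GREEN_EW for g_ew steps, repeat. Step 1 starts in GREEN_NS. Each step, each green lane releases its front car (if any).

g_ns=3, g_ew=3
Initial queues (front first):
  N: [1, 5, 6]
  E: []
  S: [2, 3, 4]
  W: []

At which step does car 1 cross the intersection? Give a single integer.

Step 1 [NS]: N:car1-GO,E:wait,S:car2-GO,W:wait | queues: N=2 E=0 S=2 W=0
Step 2 [NS]: N:car5-GO,E:wait,S:car3-GO,W:wait | queues: N=1 E=0 S=1 W=0
Step 3 [NS]: N:car6-GO,E:wait,S:car4-GO,W:wait | queues: N=0 E=0 S=0 W=0
Car 1 crosses at step 1

1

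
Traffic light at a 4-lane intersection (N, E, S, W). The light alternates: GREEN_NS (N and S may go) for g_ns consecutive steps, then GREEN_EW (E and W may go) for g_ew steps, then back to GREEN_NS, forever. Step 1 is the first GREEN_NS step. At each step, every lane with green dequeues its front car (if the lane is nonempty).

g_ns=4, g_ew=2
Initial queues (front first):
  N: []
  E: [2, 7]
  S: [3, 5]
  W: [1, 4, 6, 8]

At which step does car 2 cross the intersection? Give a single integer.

Step 1 [NS]: N:empty,E:wait,S:car3-GO,W:wait | queues: N=0 E=2 S=1 W=4
Step 2 [NS]: N:empty,E:wait,S:car5-GO,W:wait | queues: N=0 E=2 S=0 W=4
Step 3 [NS]: N:empty,E:wait,S:empty,W:wait | queues: N=0 E=2 S=0 W=4
Step 4 [NS]: N:empty,E:wait,S:empty,W:wait | queues: N=0 E=2 S=0 W=4
Step 5 [EW]: N:wait,E:car2-GO,S:wait,W:car1-GO | queues: N=0 E=1 S=0 W=3
Step 6 [EW]: N:wait,E:car7-GO,S:wait,W:car4-GO | queues: N=0 E=0 S=0 W=2
Step 7 [NS]: N:empty,E:wait,S:empty,W:wait | queues: N=0 E=0 S=0 W=2
Step 8 [NS]: N:empty,E:wait,S:empty,W:wait | queues: N=0 E=0 S=0 W=2
Step 9 [NS]: N:empty,E:wait,S:empty,W:wait | queues: N=0 E=0 S=0 W=2
Step 10 [NS]: N:empty,E:wait,S:empty,W:wait | queues: N=0 E=0 S=0 W=2
Step 11 [EW]: N:wait,E:empty,S:wait,W:car6-GO | queues: N=0 E=0 S=0 W=1
Step 12 [EW]: N:wait,E:empty,S:wait,W:car8-GO | queues: N=0 E=0 S=0 W=0
Car 2 crosses at step 5

5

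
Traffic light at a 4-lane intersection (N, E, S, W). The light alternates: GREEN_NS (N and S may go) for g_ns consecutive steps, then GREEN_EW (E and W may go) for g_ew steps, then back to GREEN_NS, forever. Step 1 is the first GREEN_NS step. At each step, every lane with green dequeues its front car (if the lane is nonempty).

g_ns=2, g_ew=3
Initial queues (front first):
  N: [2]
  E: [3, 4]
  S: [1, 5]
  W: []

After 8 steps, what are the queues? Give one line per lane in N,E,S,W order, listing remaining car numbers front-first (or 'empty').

Step 1 [NS]: N:car2-GO,E:wait,S:car1-GO,W:wait | queues: N=0 E=2 S=1 W=0
Step 2 [NS]: N:empty,E:wait,S:car5-GO,W:wait | queues: N=0 E=2 S=0 W=0
Step 3 [EW]: N:wait,E:car3-GO,S:wait,W:empty | queues: N=0 E=1 S=0 W=0
Step 4 [EW]: N:wait,E:car4-GO,S:wait,W:empty | queues: N=0 E=0 S=0 W=0

N: empty
E: empty
S: empty
W: empty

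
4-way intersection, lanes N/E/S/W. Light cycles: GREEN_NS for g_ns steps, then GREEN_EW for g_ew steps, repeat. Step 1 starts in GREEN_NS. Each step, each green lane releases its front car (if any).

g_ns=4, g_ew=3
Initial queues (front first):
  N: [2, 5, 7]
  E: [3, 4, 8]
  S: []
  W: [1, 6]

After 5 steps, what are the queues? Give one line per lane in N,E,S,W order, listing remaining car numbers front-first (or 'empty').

Step 1 [NS]: N:car2-GO,E:wait,S:empty,W:wait | queues: N=2 E=3 S=0 W=2
Step 2 [NS]: N:car5-GO,E:wait,S:empty,W:wait | queues: N=1 E=3 S=0 W=2
Step 3 [NS]: N:car7-GO,E:wait,S:empty,W:wait | queues: N=0 E=3 S=0 W=2
Step 4 [NS]: N:empty,E:wait,S:empty,W:wait | queues: N=0 E=3 S=0 W=2
Step 5 [EW]: N:wait,E:car3-GO,S:wait,W:car1-GO | queues: N=0 E=2 S=0 W=1

N: empty
E: 4 8
S: empty
W: 6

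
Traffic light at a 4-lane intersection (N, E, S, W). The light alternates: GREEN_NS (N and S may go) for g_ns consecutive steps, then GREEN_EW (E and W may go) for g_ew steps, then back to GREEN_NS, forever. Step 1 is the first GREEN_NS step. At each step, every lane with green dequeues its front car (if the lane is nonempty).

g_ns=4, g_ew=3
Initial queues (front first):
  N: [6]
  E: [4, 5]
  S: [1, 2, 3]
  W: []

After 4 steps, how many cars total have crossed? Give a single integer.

Step 1 [NS]: N:car6-GO,E:wait,S:car1-GO,W:wait | queues: N=0 E=2 S=2 W=0
Step 2 [NS]: N:empty,E:wait,S:car2-GO,W:wait | queues: N=0 E=2 S=1 W=0
Step 3 [NS]: N:empty,E:wait,S:car3-GO,W:wait | queues: N=0 E=2 S=0 W=0
Step 4 [NS]: N:empty,E:wait,S:empty,W:wait | queues: N=0 E=2 S=0 W=0
Cars crossed by step 4: 4

Answer: 4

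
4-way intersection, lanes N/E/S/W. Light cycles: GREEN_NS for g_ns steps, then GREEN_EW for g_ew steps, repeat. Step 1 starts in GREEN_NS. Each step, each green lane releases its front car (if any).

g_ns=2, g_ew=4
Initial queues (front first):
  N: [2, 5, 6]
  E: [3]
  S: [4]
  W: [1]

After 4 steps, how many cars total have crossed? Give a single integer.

Step 1 [NS]: N:car2-GO,E:wait,S:car4-GO,W:wait | queues: N=2 E=1 S=0 W=1
Step 2 [NS]: N:car5-GO,E:wait,S:empty,W:wait | queues: N=1 E=1 S=0 W=1
Step 3 [EW]: N:wait,E:car3-GO,S:wait,W:car1-GO | queues: N=1 E=0 S=0 W=0
Step 4 [EW]: N:wait,E:empty,S:wait,W:empty | queues: N=1 E=0 S=0 W=0
Cars crossed by step 4: 5

Answer: 5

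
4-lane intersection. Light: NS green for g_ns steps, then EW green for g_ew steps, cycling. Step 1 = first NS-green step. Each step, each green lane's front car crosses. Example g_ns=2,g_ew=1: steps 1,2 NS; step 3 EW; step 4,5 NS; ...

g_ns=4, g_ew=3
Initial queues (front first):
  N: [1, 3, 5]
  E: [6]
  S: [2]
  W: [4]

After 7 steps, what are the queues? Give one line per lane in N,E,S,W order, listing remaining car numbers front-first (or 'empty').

Step 1 [NS]: N:car1-GO,E:wait,S:car2-GO,W:wait | queues: N=2 E=1 S=0 W=1
Step 2 [NS]: N:car3-GO,E:wait,S:empty,W:wait | queues: N=1 E=1 S=0 W=1
Step 3 [NS]: N:car5-GO,E:wait,S:empty,W:wait | queues: N=0 E=1 S=0 W=1
Step 4 [NS]: N:empty,E:wait,S:empty,W:wait | queues: N=0 E=1 S=0 W=1
Step 5 [EW]: N:wait,E:car6-GO,S:wait,W:car4-GO | queues: N=0 E=0 S=0 W=0

N: empty
E: empty
S: empty
W: empty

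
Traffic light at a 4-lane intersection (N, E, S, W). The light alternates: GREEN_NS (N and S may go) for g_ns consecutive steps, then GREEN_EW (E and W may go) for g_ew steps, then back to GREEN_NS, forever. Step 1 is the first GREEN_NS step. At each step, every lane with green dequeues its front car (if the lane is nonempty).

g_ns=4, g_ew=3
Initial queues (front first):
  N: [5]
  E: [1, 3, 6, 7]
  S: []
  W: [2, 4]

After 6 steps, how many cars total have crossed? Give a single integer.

Answer: 5

Derivation:
Step 1 [NS]: N:car5-GO,E:wait,S:empty,W:wait | queues: N=0 E=4 S=0 W=2
Step 2 [NS]: N:empty,E:wait,S:empty,W:wait | queues: N=0 E=4 S=0 W=2
Step 3 [NS]: N:empty,E:wait,S:empty,W:wait | queues: N=0 E=4 S=0 W=2
Step 4 [NS]: N:empty,E:wait,S:empty,W:wait | queues: N=0 E=4 S=0 W=2
Step 5 [EW]: N:wait,E:car1-GO,S:wait,W:car2-GO | queues: N=0 E=3 S=0 W=1
Step 6 [EW]: N:wait,E:car3-GO,S:wait,W:car4-GO | queues: N=0 E=2 S=0 W=0
Cars crossed by step 6: 5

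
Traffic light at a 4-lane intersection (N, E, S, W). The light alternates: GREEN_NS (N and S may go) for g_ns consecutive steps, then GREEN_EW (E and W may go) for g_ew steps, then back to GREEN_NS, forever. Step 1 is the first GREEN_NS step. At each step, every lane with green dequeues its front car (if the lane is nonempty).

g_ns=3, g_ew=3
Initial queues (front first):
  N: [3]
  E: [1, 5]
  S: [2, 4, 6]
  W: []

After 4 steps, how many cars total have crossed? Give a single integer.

Answer: 5

Derivation:
Step 1 [NS]: N:car3-GO,E:wait,S:car2-GO,W:wait | queues: N=0 E=2 S=2 W=0
Step 2 [NS]: N:empty,E:wait,S:car4-GO,W:wait | queues: N=0 E=2 S=1 W=0
Step 3 [NS]: N:empty,E:wait,S:car6-GO,W:wait | queues: N=0 E=2 S=0 W=0
Step 4 [EW]: N:wait,E:car1-GO,S:wait,W:empty | queues: N=0 E=1 S=0 W=0
Cars crossed by step 4: 5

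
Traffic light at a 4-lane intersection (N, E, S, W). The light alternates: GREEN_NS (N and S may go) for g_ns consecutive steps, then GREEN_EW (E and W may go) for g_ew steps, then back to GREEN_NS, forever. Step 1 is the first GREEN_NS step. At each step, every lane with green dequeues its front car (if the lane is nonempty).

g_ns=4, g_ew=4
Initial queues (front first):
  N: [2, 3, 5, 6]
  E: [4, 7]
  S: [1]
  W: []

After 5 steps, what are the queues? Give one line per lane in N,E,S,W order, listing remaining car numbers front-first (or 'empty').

Step 1 [NS]: N:car2-GO,E:wait,S:car1-GO,W:wait | queues: N=3 E=2 S=0 W=0
Step 2 [NS]: N:car3-GO,E:wait,S:empty,W:wait | queues: N=2 E=2 S=0 W=0
Step 3 [NS]: N:car5-GO,E:wait,S:empty,W:wait | queues: N=1 E=2 S=0 W=0
Step 4 [NS]: N:car6-GO,E:wait,S:empty,W:wait | queues: N=0 E=2 S=0 W=0
Step 5 [EW]: N:wait,E:car4-GO,S:wait,W:empty | queues: N=0 E=1 S=0 W=0

N: empty
E: 7
S: empty
W: empty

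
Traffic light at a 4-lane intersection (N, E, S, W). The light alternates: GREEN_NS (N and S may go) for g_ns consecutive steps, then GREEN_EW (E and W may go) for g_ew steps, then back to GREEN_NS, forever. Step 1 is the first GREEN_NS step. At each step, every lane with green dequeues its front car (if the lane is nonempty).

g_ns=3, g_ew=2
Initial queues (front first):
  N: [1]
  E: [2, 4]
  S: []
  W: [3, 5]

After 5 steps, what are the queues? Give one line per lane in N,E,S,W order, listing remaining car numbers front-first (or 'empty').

Step 1 [NS]: N:car1-GO,E:wait,S:empty,W:wait | queues: N=0 E=2 S=0 W=2
Step 2 [NS]: N:empty,E:wait,S:empty,W:wait | queues: N=0 E=2 S=0 W=2
Step 3 [NS]: N:empty,E:wait,S:empty,W:wait | queues: N=0 E=2 S=0 W=2
Step 4 [EW]: N:wait,E:car2-GO,S:wait,W:car3-GO | queues: N=0 E=1 S=0 W=1
Step 5 [EW]: N:wait,E:car4-GO,S:wait,W:car5-GO | queues: N=0 E=0 S=0 W=0

N: empty
E: empty
S: empty
W: empty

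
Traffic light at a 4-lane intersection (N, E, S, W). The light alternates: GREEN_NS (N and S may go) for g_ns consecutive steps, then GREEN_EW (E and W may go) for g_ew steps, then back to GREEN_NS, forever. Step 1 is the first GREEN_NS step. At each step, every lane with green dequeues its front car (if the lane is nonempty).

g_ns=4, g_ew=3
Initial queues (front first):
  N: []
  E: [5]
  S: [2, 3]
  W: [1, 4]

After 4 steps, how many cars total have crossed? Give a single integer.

Answer: 2

Derivation:
Step 1 [NS]: N:empty,E:wait,S:car2-GO,W:wait | queues: N=0 E=1 S=1 W=2
Step 2 [NS]: N:empty,E:wait,S:car3-GO,W:wait | queues: N=0 E=1 S=0 W=2
Step 3 [NS]: N:empty,E:wait,S:empty,W:wait | queues: N=0 E=1 S=0 W=2
Step 4 [NS]: N:empty,E:wait,S:empty,W:wait | queues: N=0 E=1 S=0 W=2
Cars crossed by step 4: 2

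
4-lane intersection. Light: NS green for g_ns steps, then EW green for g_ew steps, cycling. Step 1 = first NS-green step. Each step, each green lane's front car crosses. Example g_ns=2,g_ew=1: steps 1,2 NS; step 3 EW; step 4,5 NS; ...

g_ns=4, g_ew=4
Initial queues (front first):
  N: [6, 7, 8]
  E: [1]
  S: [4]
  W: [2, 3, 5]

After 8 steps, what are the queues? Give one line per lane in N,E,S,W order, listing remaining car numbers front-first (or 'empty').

Step 1 [NS]: N:car6-GO,E:wait,S:car4-GO,W:wait | queues: N=2 E=1 S=0 W=3
Step 2 [NS]: N:car7-GO,E:wait,S:empty,W:wait | queues: N=1 E=1 S=0 W=3
Step 3 [NS]: N:car8-GO,E:wait,S:empty,W:wait | queues: N=0 E=1 S=0 W=3
Step 4 [NS]: N:empty,E:wait,S:empty,W:wait | queues: N=0 E=1 S=0 W=3
Step 5 [EW]: N:wait,E:car1-GO,S:wait,W:car2-GO | queues: N=0 E=0 S=0 W=2
Step 6 [EW]: N:wait,E:empty,S:wait,W:car3-GO | queues: N=0 E=0 S=0 W=1
Step 7 [EW]: N:wait,E:empty,S:wait,W:car5-GO | queues: N=0 E=0 S=0 W=0

N: empty
E: empty
S: empty
W: empty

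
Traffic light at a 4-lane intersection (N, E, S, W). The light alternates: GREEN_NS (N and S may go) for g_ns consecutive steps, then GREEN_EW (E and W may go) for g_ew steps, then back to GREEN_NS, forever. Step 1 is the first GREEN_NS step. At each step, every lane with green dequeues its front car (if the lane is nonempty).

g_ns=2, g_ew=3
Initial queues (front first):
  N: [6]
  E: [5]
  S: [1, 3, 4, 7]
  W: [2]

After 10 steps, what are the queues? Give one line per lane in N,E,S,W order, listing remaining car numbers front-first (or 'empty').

Step 1 [NS]: N:car6-GO,E:wait,S:car1-GO,W:wait | queues: N=0 E=1 S=3 W=1
Step 2 [NS]: N:empty,E:wait,S:car3-GO,W:wait | queues: N=0 E=1 S=2 W=1
Step 3 [EW]: N:wait,E:car5-GO,S:wait,W:car2-GO | queues: N=0 E=0 S=2 W=0
Step 4 [EW]: N:wait,E:empty,S:wait,W:empty | queues: N=0 E=0 S=2 W=0
Step 5 [EW]: N:wait,E:empty,S:wait,W:empty | queues: N=0 E=0 S=2 W=0
Step 6 [NS]: N:empty,E:wait,S:car4-GO,W:wait | queues: N=0 E=0 S=1 W=0
Step 7 [NS]: N:empty,E:wait,S:car7-GO,W:wait | queues: N=0 E=0 S=0 W=0

N: empty
E: empty
S: empty
W: empty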